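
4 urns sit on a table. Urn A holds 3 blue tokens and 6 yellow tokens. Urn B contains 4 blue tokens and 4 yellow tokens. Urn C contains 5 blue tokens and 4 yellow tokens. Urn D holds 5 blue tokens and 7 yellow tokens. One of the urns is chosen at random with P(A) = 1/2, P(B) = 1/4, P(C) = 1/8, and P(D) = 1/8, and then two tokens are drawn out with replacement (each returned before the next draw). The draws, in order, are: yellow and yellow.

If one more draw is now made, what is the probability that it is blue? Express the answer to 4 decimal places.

Compute the likelihood of the observed sequence for each case: P(data | urn A) = (6/9)(6/9) = 0.44444; P(data | urn B) = (4/8)(4/8) = 0.25; P(data | urn C) = (4/9)(4/9) = 0.19753; P(data | urn D) = (7/12)(7/12) = 0.34028.
Multiplying each by its prior: 1/2 · 0.44444 = 0.22222, 1/4 · 0.25 = 0.0625, 1/8 · 0.19753 = 0.024691, 1/8 · 0.34028 = 0.042535; with total 0.35195.
Normalising, the posterior is P(urn A | data) = 0.63141, P(urn B | data) = 0.17758, P(urn C | data) = 0.070156, P(urn D | data) = 0.12086.
The predictive probability is P(blue next | data) = (1/3)(0.63141) + (1/2)(0.17758) + (5/9)(0.070156) + (5/12)(0.12086) = 0.38859.

0.3886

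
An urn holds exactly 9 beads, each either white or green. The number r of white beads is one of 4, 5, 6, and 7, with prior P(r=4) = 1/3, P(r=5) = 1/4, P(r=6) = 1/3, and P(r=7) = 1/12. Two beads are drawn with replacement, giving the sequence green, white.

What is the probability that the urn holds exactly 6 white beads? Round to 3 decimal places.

0.319

Under each hypothesis, the probability of the observed sequence is: P(data | r = 4) = (5/9)(4/9) = 20/81; P(data | r = 5) = (4/9)(5/9) = 20/81; P(data | r = 6) = (3/9)(6/9) = 2/9; P(data | r = 7) = (2/9)(7/9) = 14/81.
The prior-weighted likelihoods are 1/3 · 20/81 = 20/243, 1/4 · 20/81 = 5/81, 1/3 · 2/9 = 2/27, 1/12 · 14/81 = 7/486; with total 113/486.
Therefore the posterior P(r = 6 | data) = (2/27) / (113/486) = 36/113.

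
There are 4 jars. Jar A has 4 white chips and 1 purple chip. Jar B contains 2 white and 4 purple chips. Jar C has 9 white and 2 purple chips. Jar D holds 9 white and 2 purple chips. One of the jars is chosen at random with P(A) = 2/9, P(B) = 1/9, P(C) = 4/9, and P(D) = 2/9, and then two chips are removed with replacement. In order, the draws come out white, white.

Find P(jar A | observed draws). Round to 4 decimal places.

0.2367

Under each hypothesis, the probability of the observed sequence is: P(data | jar A) = (4/5)(4/5) = 0.64; P(data | jar B) = (2/6)(2/6) = 0.11111; P(data | jar C) = (9/11)(9/11) = 0.66942; P(data | jar D) = (9/11)(9/11) = 0.66942.
Weighting by the prior gives 2/9 · 0.64 = 0.14222, 1/9 · 0.11111 = 0.012346, 4/9 · 0.66942 = 0.29752, 2/9 · 0.66942 = 0.14876; with total 0.60085.
By Bayes' rule, P(jar A | data) = (0.14222) / (0.60085) = 0.2367.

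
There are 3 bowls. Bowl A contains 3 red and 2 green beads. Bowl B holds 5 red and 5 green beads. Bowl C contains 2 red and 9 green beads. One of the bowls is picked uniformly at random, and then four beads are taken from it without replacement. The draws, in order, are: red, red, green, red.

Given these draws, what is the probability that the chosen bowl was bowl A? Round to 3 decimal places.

Under each hypothesis, the probability of the observed sequence is: P(data | bowl A) = (3/5)(2/4)(2/3)(1/2) = 0.1; P(data | bowl B) = (5/10)(4/9)(5/8)(3/7) = 0.059524; P(data | bowl C) = (2/11)(1/10)(9/9)(0/8) = 0.
Weighting by the prior gives 1/3 · 0.1 = 0.033333, 1/3 · 0.059524 = 0.019841, 1/3 · 0 = 0; summing to 0.053175.
Hence P(bowl A | data) = (0.033333) / (0.053175) = 0.62687.

0.627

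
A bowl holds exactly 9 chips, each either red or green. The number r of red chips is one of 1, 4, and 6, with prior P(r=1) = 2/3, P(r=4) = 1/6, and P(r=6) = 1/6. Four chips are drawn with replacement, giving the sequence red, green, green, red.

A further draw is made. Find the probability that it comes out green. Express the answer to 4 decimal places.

0.5692

Under each hypothesis, the probability of the observed sequence is: P(data | r = 1) = (1/9)(8/9)(8/9)(1/9) = 0.0097546; P(data | r = 4) = (4/9)(5/9)(5/9)(4/9) = 0.060966; P(data | r = 6) = (6/9)(3/9)(3/9)(6/9) = 0.049383.
The prior-weighted likelihoods are 2/3 · 0.0097546 = 0.0065031, 1/6 · 0.060966 = 0.010161, 1/6 · 0.049383 = 0.0082305; summing to 0.024895.
Dividing through by the total gives posterior P(r = 1 | data) = 0.26122, P(r = 4 | data) = 0.40816, P(r = 6 | data) = 0.33061.
The predictive probability is P(green next | data) = (8/9)(0.26122) + (5/9)(0.40816) + (1/3)(0.33061) = 0.56916.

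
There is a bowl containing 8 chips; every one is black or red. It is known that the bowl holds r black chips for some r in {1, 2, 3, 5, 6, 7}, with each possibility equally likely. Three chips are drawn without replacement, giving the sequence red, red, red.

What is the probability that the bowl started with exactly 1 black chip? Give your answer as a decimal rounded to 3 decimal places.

The likelihood of the observed sequence under each hypothesis: P(data | r = 1) = (7/8)(6/7)(5/6) = 5/8; P(data | r = 2) = (6/8)(5/7)(4/6) = 5/14; P(data | r = 3) = (5/8)(4/7)(3/6) = 5/28; P(data | r = 5) = (3/8)(2/7)(1/6) = 1/56; P(data | r = 6) = (2/8)(1/7)(0/6) = 0; P(data | r = 7) = (1/8)(0/7) = 0.
The prior-weighted likelihoods are 1/6 · 5/8 = 5/48, 1/6 · 5/14 = 5/84, 1/6 · 5/28 = 5/168, 1/6 · 1/56 = 1/336, 1/6 · 0 = 0, 1/6 · 0 = 0; these sum to 11/56.
Therefore the posterior P(r = 1 | data) = (5/48) / (11/56) = 35/66.

0.530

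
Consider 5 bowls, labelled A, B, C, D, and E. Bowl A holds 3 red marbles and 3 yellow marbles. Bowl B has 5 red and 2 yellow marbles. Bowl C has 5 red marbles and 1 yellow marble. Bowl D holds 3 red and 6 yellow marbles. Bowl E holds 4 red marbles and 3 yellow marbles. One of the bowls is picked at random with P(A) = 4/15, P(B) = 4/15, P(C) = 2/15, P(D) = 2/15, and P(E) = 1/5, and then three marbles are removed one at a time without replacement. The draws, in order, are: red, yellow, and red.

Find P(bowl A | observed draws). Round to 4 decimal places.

0.2551

The likelihood of the observed sequence under each hypothesis: P(data | bowl A) = (3/6)(3/5)(2/4) = 0.15; P(data | bowl B) = (5/7)(2/6)(4/5) = 0.19048; P(data | bowl C) = (5/6)(1/5)(4/4) = 0.16667; P(data | bowl D) = (3/9)(6/8)(2/7) = 0.071429; P(data | bowl E) = (4/7)(3/6)(3/5) = 0.17143.
Multiplying each by its prior: 4/15 · 0.15 = 0.04, 4/15 · 0.19048 = 0.050794, 2/15 · 0.16667 = 0.022222, 2/15 · 0.071429 = 0.0095238, 1/5 · 0.17143 = 0.034286; with total 0.15683.
So P(bowl A | data) = (0.04) / (0.15683) = 0.25506.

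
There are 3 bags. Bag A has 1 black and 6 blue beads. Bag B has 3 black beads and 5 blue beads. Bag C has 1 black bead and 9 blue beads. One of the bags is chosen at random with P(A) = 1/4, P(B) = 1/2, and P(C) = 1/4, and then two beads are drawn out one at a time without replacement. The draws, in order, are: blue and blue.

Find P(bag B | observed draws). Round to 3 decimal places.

Compute the likelihood of the observed sequence for each case: P(data | bag A) = (6/7)(5/6) = 5/7; P(data | bag B) = (5/8)(4/7) = 5/14; P(data | bag C) = (9/10)(8/9) = 4/5.
Multiplying each by its prior: 1/4 · 5/7 = 5/28, 1/2 · 5/14 = 5/28, 1/4 · 4/5 = 1/5; these sum to 39/70.
Hence P(bag B | data) = (5/28) / (39/70) = 25/78.

0.321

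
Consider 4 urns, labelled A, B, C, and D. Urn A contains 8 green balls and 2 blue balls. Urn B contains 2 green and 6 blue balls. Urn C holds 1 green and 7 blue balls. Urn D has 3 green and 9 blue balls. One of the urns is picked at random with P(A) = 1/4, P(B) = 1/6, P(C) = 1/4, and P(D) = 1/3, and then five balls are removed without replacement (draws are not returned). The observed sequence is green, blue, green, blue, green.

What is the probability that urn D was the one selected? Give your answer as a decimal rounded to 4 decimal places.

Under each hypothesis, the probability of the observed sequence is: P(data | urn A) = (8/10)(2/9)(7/8)(1/7)(6/6) = 1/45; P(data | urn B) = (2/8)(6/7)(1/6)(5/5)(0/4) = 0; P(data | urn C) = (1/8)(7/7)(0/6) = 0; P(data | urn D) = (3/12)(9/11)(2/10)(8/9)(1/8) = 1/220.
Multiplying each by its prior: 1/4 · 1/45 = 1/180, 1/6 · 0 = 0, 1/4 · 0 = 0, 1/3 · 1/220 = 1/660; these sum to 7/990.
Therefore the posterior P(urn D | data) = (1/660) / (7/990) = 3/14.

0.2143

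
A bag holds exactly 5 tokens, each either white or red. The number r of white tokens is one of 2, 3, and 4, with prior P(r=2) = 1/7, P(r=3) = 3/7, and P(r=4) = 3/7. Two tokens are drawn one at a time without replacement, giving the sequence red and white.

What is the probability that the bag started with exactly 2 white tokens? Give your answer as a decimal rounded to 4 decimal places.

0.1667

Under each hypothesis, the probability of the observed sequence is: P(data | r = 2) = (3/5)(2/4) = 3/10; P(data | r = 3) = (2/5)(3/4) = 3/10; P(data | r = 4) = (1/5)(4/4) = 1/5.
Multiplying each by its prior: 1/7 · 3/10 = 3/70, 3/7 · 3/10 = 9/70, 3/7 · 1/5 = 3/35; summing to 9/35.
Hence P(r = 2 | data) = (3/70) / (9/35) = 1/6.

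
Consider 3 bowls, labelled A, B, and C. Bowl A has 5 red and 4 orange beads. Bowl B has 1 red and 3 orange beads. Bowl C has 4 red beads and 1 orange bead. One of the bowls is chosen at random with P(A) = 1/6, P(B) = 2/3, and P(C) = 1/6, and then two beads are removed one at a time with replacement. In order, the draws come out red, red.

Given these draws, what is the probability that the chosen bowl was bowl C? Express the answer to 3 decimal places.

The likelihood of the observed sequence under each hypothesis: P(data | bowl A) = (5/9)(5/9) = 0.30864; P(data | bowl B) = (1/4)(1/4) = 0.0625; P(data | bowl C) = (4/5)(4/5) = 0.64.
Multiplying each by its prior: 1/6 · 0.30864 = 0.05144, 2/3 · 0.0625 = 0.041667, 1/6 · 0.64 = 0.10667; summing to 0.19977.
Hence P(bowl C | data) = (0.10667) / (0.19977) = 0.53394.

0.534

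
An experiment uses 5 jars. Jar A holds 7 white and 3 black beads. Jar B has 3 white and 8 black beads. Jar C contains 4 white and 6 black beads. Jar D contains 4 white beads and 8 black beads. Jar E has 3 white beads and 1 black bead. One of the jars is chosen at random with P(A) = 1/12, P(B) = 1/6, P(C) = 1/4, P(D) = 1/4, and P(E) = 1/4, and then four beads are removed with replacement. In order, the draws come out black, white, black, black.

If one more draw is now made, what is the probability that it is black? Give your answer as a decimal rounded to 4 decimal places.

For each hypothesis, P(data | H) works out to: P(data | jar A) = (3/10)(7/10)(3/10)(3/10) = 0.0189; P(data | jar B) = (8/11)(3/11)(8/11)(8/11) = 0.10491; P(data | jar C) = (6/10)(4/10)(6/10)(6/10) = 0.0864; P(data | jar D) = (8/12)(4/12)(8/12)(8/12) = 0.098765; P(data | jar E) = (1/4)(3/4)(1/4)(1/4) = 0.011719.
Weighting by the prior gives 1/12 · 0.0189 = 0.001575, 1/6 · 0.10491 = 0.017485, 1/4 · 0.0864 = 0.0216, 1/4 · 0.098765 = 0.024691, 1/4 · 0.011719 = 0.0029297; summing to 0.068281.
The posterior is then P(jar A | data) = 0.023066, P(jar B | data) = 0.25608, P(jar C | data) = 0.31634, P(jar D | data) = 0.36161, P(jar E | data) = 0.042906.
The predictive probability is P(black next | data) = (3/10)(0.023066) + (8/11)(0.25608) + (3/5)(0.31634) + (2/3)(0.36161) + (1/4)(0.042906) = 0.63476.

0.6348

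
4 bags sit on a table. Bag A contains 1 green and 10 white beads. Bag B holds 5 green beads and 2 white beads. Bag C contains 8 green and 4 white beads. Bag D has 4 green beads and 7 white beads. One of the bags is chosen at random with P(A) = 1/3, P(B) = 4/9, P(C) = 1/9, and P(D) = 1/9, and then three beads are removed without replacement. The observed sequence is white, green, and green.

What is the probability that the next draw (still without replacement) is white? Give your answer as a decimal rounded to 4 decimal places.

Under each hypothesis, the probability of the observed sequence is: P(data | bag A) = (10/11)(1/10)(0/9) = 0; P(data | bag B) = (2/7)(5/6)(4/5) = 0.19048; P(data | bag C) = (4/12)(8/11)(7/10) = 0.1697; P(data | bag D) = (7/11)(4/10)(3/9) = 0.084848.
Weighting by the prior gives 1/3 · 0 = 0, 4/9 · 0.19048 = 0.084656, 1/9 · 0.1697 = 0.018855, 1/9 · 0.084848 = 0.0094276; these sum to 0.11294.
Dividing through by the total gives posterior P(bag A | data) = 0, P(bag B | data) = 0.74957, P(bag C | data) = 0.16695, P(bag D | data) = 0.083475.
The predictive probability is P(white next | data) = (1/4)(0.74957) + (1/3)(0.16695) + (3/4)(0.083475) = 0.30565.

0.3057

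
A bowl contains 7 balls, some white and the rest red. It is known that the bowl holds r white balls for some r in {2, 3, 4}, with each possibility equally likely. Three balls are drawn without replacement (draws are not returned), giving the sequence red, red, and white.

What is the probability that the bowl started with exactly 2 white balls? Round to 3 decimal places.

0.400

For each hypothesis, P(data | H) works out to: P(data | r = 2) = (5/7)(4/6)(2/5) = 4/21; P(data | r = 3) = (4/7)(3/6)(3/5) = 6/35; P(data | r = 4) = (3/7)(2/6)(4/5) = 4/35.
Multiplying each by its prior: 1/3 · 4/21 = 4/63, 1/3 · 6/35 = 2/35, 1/3 · 4/35 = 4/105; these sum to 10/63.
By Bayes' rule, P(r = 2 | data) = (4/63) / (10/63) = 2/5.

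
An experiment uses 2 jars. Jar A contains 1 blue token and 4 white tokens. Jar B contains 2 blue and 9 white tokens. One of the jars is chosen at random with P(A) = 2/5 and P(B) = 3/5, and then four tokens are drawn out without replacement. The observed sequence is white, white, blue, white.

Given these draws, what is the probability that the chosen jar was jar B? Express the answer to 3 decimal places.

0.488

For each hypothesis, P(data | H) works out to: P(data | jar A) = (4/5)(3/4)(1/3)(2/2) = 1/5; P(data | jar B) = (9/11)(8/10)(2/9)(7/8) = 7/55.
Multiplying each by its prior: 2/5 · 1/5 = 2/25, 3/5 · 7/55 = 21/275; these sum to 43/275.
Therefore the posterior P(jar B | data) = (21/275) / (43/275) = 21/43.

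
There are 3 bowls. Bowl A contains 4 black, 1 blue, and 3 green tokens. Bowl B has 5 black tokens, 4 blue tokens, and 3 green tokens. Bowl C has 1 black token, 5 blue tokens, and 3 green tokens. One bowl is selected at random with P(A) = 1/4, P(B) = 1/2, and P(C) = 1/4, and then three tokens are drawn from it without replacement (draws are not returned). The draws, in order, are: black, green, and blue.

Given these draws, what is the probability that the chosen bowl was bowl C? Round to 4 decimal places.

Compute the likelihood of the observed sequence for each case: P(data | bowl A) = (4/8)(3/7)(1/6) = 0.035714; P(data | bowl B) = (5/12)(3/11)(4/10) = 0.045455; P(data | bowl C) = (1/9)(3/8)(5/7) = 0.029762.
The prior-weighted likelihoods are 1/4 · 0.035714 = 0.0089286, 1/2 · 0.045455 = 0.022727, 1/4 · 0.029762 = 0.0074405; with total 0.039096.
Hence P(bowl C | data) = (0.0074405) / (0.039096) = 0.19031.

0.1903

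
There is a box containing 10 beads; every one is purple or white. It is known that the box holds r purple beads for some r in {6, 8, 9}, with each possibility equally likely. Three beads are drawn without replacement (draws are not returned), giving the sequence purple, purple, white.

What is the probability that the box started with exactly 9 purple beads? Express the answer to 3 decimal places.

0.237

The likelihood of the observed sequence under each hypothesis: P(data | r = 6) = (6/10)(5/9)(4/8) = 1/6; P(data | r = 8) = (8/10)(7/9)(2/8) = 7/45; P(data | r = 9) = (9/10)(8/9)(1/8) = 1/10.
The prior-weighted likelihoods are 1/3 · 1/6 = 1/18, 1/3 · 7/45 = 7/135, 1/3 · 1/10 = 1/30; summing to 19/135.
So P(r = 9 | data) = (1/30) / (19/135) = 9/38.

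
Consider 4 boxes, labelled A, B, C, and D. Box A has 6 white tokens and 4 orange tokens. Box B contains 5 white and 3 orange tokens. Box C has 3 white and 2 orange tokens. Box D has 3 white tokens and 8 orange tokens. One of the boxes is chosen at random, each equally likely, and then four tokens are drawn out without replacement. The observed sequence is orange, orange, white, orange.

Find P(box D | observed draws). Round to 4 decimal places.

Compute the likelihood of the observed sequence for each case: P(data | box A) = (4/10)(3/9)(6/8)(2/7) = 0.028571; P(data | box B) = (3/8)(2/7)(5/6)(1/5) = 0.017857; P(data | box C) = (2/5)(1/4)(3/3)(0/2) = 0; P(data | box D) = (8/11)(7/10)(3/9)(6/8) = 0.12727.
Weighting by the prior gives 1/4 · 0.028571 = 0.0071429, 1/4 · 0.017857 = 0.0044643, 1/4 · 0 = 0, 1/4 · 0.12727 = 0.031818; summing to 0.043425.
Therefore the posterior P(box D | data) = (0.031818) / (0.043425) = 0.73271.

0.7327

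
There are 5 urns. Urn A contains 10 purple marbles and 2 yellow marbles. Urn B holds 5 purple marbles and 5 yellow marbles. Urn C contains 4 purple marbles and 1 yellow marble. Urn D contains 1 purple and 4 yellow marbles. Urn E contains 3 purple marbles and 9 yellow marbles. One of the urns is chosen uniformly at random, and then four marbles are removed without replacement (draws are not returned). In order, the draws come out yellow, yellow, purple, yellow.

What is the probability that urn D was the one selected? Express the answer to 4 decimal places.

0.5171

For each hypothesis, P(data | H) works out to: P(data | urn A) = (2/12)(1/11)(10/10)(0/9) = 0; P(data | urn B) = (5/10)(4/9)(5/8)(3/7) = 0.059524; P(data | urn C) = (1/5)(0/4) = 0; P(data | urn D) = (4/5)(3/4)(1/3)(2/2) = 0.2; P(data | urn E) = (9/12)(8/11)(3/10)(7/9) = 0.12727.
Multiplying each by its prior: 1/5 · 0 = 0, 1/5 · 0.059524 = 0.011905, 1/5 · 0 = 0, 1/5 · 0.2 = 0.04, 1/5 · 0.12727 = 0.025455; summing to 0.077359.
Hence P(urn D | data) = (0.04) / (0.077359) = 0.51707.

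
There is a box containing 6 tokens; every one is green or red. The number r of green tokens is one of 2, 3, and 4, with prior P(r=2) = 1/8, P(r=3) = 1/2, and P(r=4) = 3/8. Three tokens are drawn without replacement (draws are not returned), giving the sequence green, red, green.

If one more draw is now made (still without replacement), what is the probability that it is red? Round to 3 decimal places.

0.526

Compute the likelihood of the observed sequence for each case: P(data | r = 2) = (2/6)(4/5)(1/4) = 1/15; P(data | r = 3) = (3/6)(3/5)(2/4) = 3/20; P(data | r = 4) = (4/6)(2/5)(3/4) = 1/5.
Multiplying each by its prior: 1/8 · 1/15 = 1/120, 1/2 · 3/20 = 3/40, 3/8 · 1/5 = 3/40; with total 19/120.
The posterior is then P(r = 2 | data) = 1/19, P(r = 3 | data) = 9/19, P(r = 4 | data) = 9/19.
The predictive probability is P(red next | data) = (1)(1/19) + (2/3)(9/19) + (1/3)(9/19) = 10/19.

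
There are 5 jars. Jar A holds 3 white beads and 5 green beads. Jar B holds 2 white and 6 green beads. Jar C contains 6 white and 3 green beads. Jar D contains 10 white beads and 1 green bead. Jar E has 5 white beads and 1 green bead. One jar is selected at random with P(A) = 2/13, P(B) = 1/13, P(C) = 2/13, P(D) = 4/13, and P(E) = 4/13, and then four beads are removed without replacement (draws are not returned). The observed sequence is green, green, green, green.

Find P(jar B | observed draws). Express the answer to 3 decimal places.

0.600

Under each hypothesis, the probability of the observed sequence is: P(data | jar A) = (5/8)(4/7)(3/6)(2/5) = 1/14; P(data | jar B) = (6/8)(5/7)(4/6)(3/5) = 3/14; P(data | jar C) = (3/9)(2/8)(1/7)(0/6) = 0; P(data | jar D) = (1/11)(0/10) = 0; P(data | jar E) = (1/6)(0/5) = 0.
The prior-weighted likelihoods are 2/13 · 1/14 = 1/91, 1/13 · 3/14 = 3/182, 2/13 · 0 = 0, 4/13 · 0 = 0, 4/13 · 0 = 0; summing to 5/182.
Therefore the posterior P(jar B | data) = (3/182) / (5/182) = 3/5.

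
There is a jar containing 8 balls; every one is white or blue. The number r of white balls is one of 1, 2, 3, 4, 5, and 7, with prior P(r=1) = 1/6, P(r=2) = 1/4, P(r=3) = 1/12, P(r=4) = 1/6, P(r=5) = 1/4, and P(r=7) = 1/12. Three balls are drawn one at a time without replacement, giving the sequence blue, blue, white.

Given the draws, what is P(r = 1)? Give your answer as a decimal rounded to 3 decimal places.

Under each hypothesis, the probability of the observed sequence is: P(data | r = 1) = (7/8)(6/7)(1/6) = 1/8; P(data | r = 2) = (6/8)(5/7)(2/6) = 5/28; P(data | r = 3) = (5/8)(4/7)(3/6) = 5/28; P(data | r = 4) = (4/8)(3/7)(4/6) = 1/7; P(data | r = 5) = (3/8)(2/7)(5/6) = 5/56; P(data | r = 7) = (1/8)(0/7) = 0.
Weighting by the prior gives 1/6 · 1/8 = 1/48, 1/4 · 5/28 = 5/112, 1/12 · 5/28 = 5/336, 1/6 · 1/7 = 1/42, 1/4 · 5/56 = 5/224, 1/12 · 0 = 0; with total 85/672.
Therefore the posterior P(r = 1 | data) = (1/48) / (85/672) = 14/85.

0.165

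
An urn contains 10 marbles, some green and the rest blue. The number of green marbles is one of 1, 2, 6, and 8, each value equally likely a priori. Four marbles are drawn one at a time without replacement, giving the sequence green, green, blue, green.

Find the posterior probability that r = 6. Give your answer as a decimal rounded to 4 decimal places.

Under each hypothesis, the probability of the observed sequence is: P(data | r = 1) = (1/10)(0/9) = 0; P(data | r = 2) = (2/10)(1/9)(8/8)(0/7) = 0; P(data | r = 6) = (6/10)(5/9)(4/8)(4/7) = 2/21; P(data | r = 8) = (8/10)(7/9)(2/8)(6/7) = 2/15.
Weighting by the prior gives 1/4 · 0 = 0, 1/4 · 0 = 0, 1/4 · 2/21 = 1/42, 1/4 · 2/15 = 1/30; summing to 2/35.
So P(r = 6 | data) = (1/42) / (2/35) = 5/12.

0.4167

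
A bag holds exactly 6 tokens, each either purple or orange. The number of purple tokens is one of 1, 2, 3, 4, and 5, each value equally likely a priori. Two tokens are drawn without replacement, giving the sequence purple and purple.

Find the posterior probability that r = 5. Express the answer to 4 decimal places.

0.5000

For each hypothesis, P(data | H) works out to: P(data | r = 1) = (1/6)(0/5) = 0; P(data | r = 2) = (2/6)(1/5) = 1/15; P(data | r = 3) = (3/6)(2/5) = 1/5; P(data | r = 4) = (4/6)(3/5) = 2/5; P(data | r = 5) = (5/6)(4/5) = 2/3.
Multiplying each by its prior: 1/5 · 0 = 0, 1/5 · 1/15 = 1/75, 1/5 · 1/5 = 1/25, 1/5 · 2/5 = 2/25, 1/5 · 2/3 = 2/15; summing to 4/15.
By Bayes' rule, P(r = 5 | data) = (2/15) / (4/15) = 1/2.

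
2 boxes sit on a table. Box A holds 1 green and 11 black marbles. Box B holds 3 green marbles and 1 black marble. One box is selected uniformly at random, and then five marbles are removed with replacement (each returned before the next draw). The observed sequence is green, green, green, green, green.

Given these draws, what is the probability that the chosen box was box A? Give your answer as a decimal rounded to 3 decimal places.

For each hypothesis, P(data | H) works out to: P(data | box A) = (1/12)(1/12)(1/12)(1/12)(1/12) = 4.0188e-06; P(data | box B) = (3/4)(3/4)(3/4)(3/4)(3/4) = 0.2373.
Multiplying each by its prior: 1/2 · 4.0188e-06 = 2.0094e-06, 1/2 · 0.2373 = 0.11865; with total 0.11865.
By Bayes' rule, P(box A | data) = (2.0094e-06) / (0.11865) = 1.6935e-05.

0.000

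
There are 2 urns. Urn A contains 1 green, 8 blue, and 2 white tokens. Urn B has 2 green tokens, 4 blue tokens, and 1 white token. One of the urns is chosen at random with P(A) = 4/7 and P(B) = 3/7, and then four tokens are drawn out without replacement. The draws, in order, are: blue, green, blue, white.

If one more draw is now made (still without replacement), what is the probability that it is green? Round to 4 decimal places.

0.2008

Compute the likelihood of the observed sequence for each case: P(data | urn A) = (8/11)(1/10)(7/9)(2/8) = 0.014141; P(data | urn B) = (4/7)(2/6)(3/5)(1/4) = 0.028571.
Weighting by the prior gives 4/7 · 0.014141 = 0.0080808, 3/7 · 0.028571 = 0.012245; these sum to 0.020326.
Normalising, the posterior is P(urn A | data) = 0.39757, P(urn B | data) = 0.60243.
The predictive probability is P(green next | data) = (0)(0.39757) + (1/3)(0.60243) = 0.20081.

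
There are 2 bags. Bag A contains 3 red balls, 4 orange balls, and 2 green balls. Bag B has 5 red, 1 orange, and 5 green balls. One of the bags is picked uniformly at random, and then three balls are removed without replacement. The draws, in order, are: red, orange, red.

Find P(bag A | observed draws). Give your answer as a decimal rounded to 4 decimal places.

0.7021

For each hypothesis, P(data | H) works out to: P(data | bag A) = (3/9)(4/8)(2/7) = 0.047619; P(data | bag B) = (5/11)(1/10)(4/9) = 0.020202.
Weighting by the prior gives 1/2 · 0.047619 = 0.02381, 1/2 · 0.020202 = 0.010101; with total 0.033911.
So P(bag A | data) = (0.02381) / (0.033911) = 0.70213.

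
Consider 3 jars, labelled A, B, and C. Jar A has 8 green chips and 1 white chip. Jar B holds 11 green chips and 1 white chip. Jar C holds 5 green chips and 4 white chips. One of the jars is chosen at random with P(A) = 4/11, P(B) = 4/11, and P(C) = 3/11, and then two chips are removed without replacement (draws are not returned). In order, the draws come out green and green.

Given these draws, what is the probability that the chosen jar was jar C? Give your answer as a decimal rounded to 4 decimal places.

0.1145

Compute the likelihood of the observed sequence for each case: P(data | jar A) = (8/9)(7/8) = 7/9; P(data | jar B) = (11/12)(10/11) = 5/6; P(data | jar C) = (5/9)(4/8) = 5/18.
The prior-weighted likelihoods are 4/11 · 7/9 = 28/99, 4/11 · 5/6 = 10/33, 3/11 · 5/18 = 5/66; with total 131/198.
By Bayes' rule, P(jar C | data) = (5/66) / (131/198) = 15/131.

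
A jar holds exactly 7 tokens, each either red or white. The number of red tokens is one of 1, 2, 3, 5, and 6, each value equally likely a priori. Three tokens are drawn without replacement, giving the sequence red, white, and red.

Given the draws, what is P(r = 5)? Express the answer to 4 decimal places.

0.3846

For each hypothesis, P(data | H) works out to: P(data | r = 1) = (1/7)(6/6)(0/5) = 0; P(data | r = 2) = (2/7)(5/6)(1/5) = 1/21; P(data | r = 3) = (3/7)(4/6)(2/5) = 4/35; P(data | r = 5) = (5/7)(2/6)(4/5) = 4/21; P(data | r = 6) = (6/7)(1/6)(5/5) = 1/7.
The prior-weighted likelihoods are 1/5 · 0 = 0, 1/5 · 1/21 = 1/105, 1/5 · 4/35 = 4/175, 1/5 · 4/21 = 4/105, 1/5 · 1/7 = 1/35; summing to 52/525.
Hence P(r = 5 | data) = (4/105) / (52/525) = 5/13.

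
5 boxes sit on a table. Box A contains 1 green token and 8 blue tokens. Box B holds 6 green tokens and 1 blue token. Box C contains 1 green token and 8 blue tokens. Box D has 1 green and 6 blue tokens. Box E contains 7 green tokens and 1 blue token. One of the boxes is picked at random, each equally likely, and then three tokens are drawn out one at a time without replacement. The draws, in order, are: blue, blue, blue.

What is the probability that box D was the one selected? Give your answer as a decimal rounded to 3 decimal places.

0.300

For each hypothesis, P(data | H) works out to: P(data | box A) = (8/9)(7/8)(6/7) = 2/3; P(data | box B) = (1/7)(0/6) = 0; P(data | box C) = (8/9)(7/8)(6/7) = 2/3; P(data | box D) = (6/7)(5/6)(4/5) = 4/7; P(data | box E) = (1/8)(0/7) = 0.
The prior-weighted likelihoods are 1/5 · 2/3 = 2/15, 1/5 · 0 = 0, 1/5 · 2/3 = 2/15, 1/5 · 4/7 = 4/35, 1/5 · 0 = 0; with total 8/21.
By Bayes' rule, P(box D | data) = (4/35) / (8/21) = 3/10.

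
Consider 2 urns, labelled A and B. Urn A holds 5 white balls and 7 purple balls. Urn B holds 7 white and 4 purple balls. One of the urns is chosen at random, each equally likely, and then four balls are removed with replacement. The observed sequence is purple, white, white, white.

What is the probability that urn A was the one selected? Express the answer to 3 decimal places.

For each hypothesis, P(data | H) works out to: P(data | urn A) = (7/12)(5/12)(5/12)(5/12) = 0.042197; P(data | urn B) = (4/11)(7/11)(7/11)(7/11) = 0.093709.
Multiplying each by its prior: 1/2 · 0.042197 = 0.021099, 1/2 · 0.093709 = 0.046855; these sum to 0.067953.
So P(urn A | data) = (0.021099) / (0.067953) = 0.31049.

0.310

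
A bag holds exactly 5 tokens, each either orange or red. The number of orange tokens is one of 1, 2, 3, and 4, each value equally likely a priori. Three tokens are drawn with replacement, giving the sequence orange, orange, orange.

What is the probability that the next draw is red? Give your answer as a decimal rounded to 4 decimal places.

0.2920

Compute the likelihood of the observed sequence for each case: P(data | r = 1) = (1/5)(1/5)(1/5) = 1/125; P(data | r = 2) = (2/5)(2/5)(2/5) = 8/125; P(data | r = 3) = (3/5)(3/5)(3/5) = 27/125; P(data | r = 4) = (4/5)(4/5)(4/5) = 64/125.
Weighting by the prior gives 1/4 · 1/125 = 1/500, 1/4 · 8/125 = 2/125, 1/4 · 27/125 = 27/500, 1/4 · 64/125 = 16/125; summing to 1/5.
Dividing through by the total gives posterior P(r = 1 | data) = 1/100, P(r = 2 | data) = 2/25, P(r = 3 | data) = 27/100, P(r = 4 | data) = 16/25.
The predictive probability is P(red next | data) = (4/5)(1/100) + (3/5)(2/25) + (2/5)(27/100) + (1/5)(16/25) = 73/250.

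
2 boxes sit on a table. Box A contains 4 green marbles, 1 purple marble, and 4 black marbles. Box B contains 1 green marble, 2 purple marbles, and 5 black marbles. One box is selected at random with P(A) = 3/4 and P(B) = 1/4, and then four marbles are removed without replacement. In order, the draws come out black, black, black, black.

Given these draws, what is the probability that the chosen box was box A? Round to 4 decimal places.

0.2500

The likelihood of the observed sequence under each hypothesis: P(data | box A) = (4/9)(3/8)(2/7)(1/6) = 1/126; P(data | box B) = (5/8)(4/7)(3/6)(2/5) = 1/14.
Weighting by the prior gives 3/4 · 1/126 = 1/168, 1/4 · 1/14 = 1/56; with total 1/42.
So P(box A | data) = (1/168) / (1/42) = 1/4.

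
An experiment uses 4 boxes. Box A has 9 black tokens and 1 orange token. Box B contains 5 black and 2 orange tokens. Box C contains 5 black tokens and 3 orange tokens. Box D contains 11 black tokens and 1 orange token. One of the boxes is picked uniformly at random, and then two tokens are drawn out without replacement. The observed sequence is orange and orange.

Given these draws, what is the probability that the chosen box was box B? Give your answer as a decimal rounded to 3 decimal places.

Under each hypothesis, the probability of the observed sequence is: P(data | box A) = (1/10)(0/9) = 0; P(data | box B) = (2/7)(1/6) = 1/21; P(data | box C) = (3/8)(2/7) = 3/28; P(data | box D) = (1/12)(0/11) = 0.
The prior-weighted likelihoods are 1/4 · 0 = 0, 1/4 · 1/21 = 1/84, 1/4 · 3/28 = 3/112, 1/4 · 0 = 0; with total 13/336.
So P(box B | data) = (1/84) / (13/336) = 4/13.

0.308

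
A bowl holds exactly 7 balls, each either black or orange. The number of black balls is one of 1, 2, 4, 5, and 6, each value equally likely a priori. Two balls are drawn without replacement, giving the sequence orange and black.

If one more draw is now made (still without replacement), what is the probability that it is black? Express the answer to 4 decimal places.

0.5273

Under each hypothesis, the probability of the observed sequence is: P(data | r = 1) = (6/7)(1/6) = 1/7; P(data | r = 2) = (5/7)(2/6) = 5/21; P(data | r = 4) = (3/7)(4/6) = 2/7; P(data | r = 5) = (2/7)(5/6) = 5/21; P(data | r = 6) = (1/7)(6/6) = 1/7.
Multiplying each by its prior: 1/5 · 1/7 = 1/35, 1/5 · 5/21 = 1/21, 1/5 · 2/7 = 2/35, 1/5 · 5/21 = 1/21, 1/5 · 1/7 = 1/35; with total 22/105.
Dividing through by the total gives posterior P(r = 1 | data) = 3/22, P(r = 2 | data) = 5/22, P(r = 4 | data) = 3/11, P(r = 5 | data) = 5/22, P(r = 6 | data) = 3/22.
The predictive probability is P(black next | data) = (0)(3/22) + (1/5)(5/22) + (3/5)(3/11) + (4/5)(5/22) + (1)(3/22) = 29/55.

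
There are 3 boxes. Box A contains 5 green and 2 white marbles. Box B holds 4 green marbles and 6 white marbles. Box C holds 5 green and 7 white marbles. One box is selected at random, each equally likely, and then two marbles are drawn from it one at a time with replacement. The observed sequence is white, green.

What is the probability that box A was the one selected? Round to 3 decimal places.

0.297

Under each hypothesis, the probability of the observed sequence is: P(data | box A) = (2/7)(5/7) = 0.20408; P(data | box B) = (6/10)(4/10) = 0.24; P(data | box C) = (7/12)(5/12) = 0.24306.
Weighting by the prior gives 1/3 · 0.20408 = 0.068027, 1/3 · 0.24 = 0.08, 1/3 · 0.24306 = 0.081019; summing to 0.22905.
Hence P(box A | data) = (0.068027) / (0.22905) = 0.297.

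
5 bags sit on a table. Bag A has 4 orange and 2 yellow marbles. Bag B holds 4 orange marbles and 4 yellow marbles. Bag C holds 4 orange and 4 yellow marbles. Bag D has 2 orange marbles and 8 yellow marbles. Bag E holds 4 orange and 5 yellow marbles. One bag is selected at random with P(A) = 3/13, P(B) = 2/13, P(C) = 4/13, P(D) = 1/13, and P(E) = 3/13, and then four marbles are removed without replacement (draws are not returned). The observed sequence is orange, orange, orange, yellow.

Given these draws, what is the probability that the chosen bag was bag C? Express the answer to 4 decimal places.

0.2652

Compute the likelihood of the observed sequence for each case: P(data | bag A) = (4/6)(3/5)(2/4)(2/3) = 0.13333; P(data | bag B) = (4/8)(3/7)(2/6)(4/5) = 0.057143; P(data | bag C) = (4/8)(3/7)(2/6)(4/5) = 0.057143; P(data | bag D) = (2/10)(1/9)(0/8) = 0; P(data | bag E) = (4/9)(3/8)(2/7)(5/6) = 0.039683.
The prior-weighted likelihoods are 3/13 · 0.13333 = 0.030769, 2/13 · 0.057143 = 0.0087912, 4/13 · 0.057143 = 0.017582, 1/13 · 0 = 0, 3/13 · 0.039683 = 0.0091575; these sum to 0.0663.
Hence P(bag C | data) = (0.017582) / (0.0663) = 0.26519.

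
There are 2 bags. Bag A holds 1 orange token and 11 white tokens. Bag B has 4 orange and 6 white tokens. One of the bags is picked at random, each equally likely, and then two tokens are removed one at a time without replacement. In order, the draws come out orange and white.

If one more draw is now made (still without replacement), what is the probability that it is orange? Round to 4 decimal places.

0.2857

For each hypothesis, P(data | H) works out to: P(data | bag A) = (1/12)(11/11) = 1/12; P(data | bag B) = (4/10)(6/9) = 4/15.
The prior-weighted likelihoods are 1/2 · 1/12 = 1/24, 1/2 · 4/15 = 2/15; summing to 7/40.
The posterior is then P(bag A | data) = 5/21, P(bag B | data) = 16/21.
Averaging over the posterior, P(orange next | data) = (0)(5/21) + (3/8)(16/21) = 2/7.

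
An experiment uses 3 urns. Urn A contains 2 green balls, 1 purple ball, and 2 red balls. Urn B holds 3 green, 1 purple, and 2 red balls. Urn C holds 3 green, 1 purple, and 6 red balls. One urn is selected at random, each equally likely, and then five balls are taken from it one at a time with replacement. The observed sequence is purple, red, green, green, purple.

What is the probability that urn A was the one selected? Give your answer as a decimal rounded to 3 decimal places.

For each hypothesis, P(data | H) works out to: P(data | urn A) = (1/5)(2/5)(2/5)(2/5)(1/5) = 0.00256; P(data | urn B) = (1/6)(2/6)(3/6)(3/6)(1/6) = 0.0023148; P(data | urn C) = (1/10)(6/10)(3/10)(3/10)(1/10) = 0.00054.
The prior-weighted likelihoods are 1/3 · 0.00256 = 0.00085333, 1/3 · 0.0023148 = 0.0007716, 1/3 · 0.00054 = 0.00018; with total 0.0018049.
Therefore the posterior P(urn A | data) = (0.00085333) / (0.0018049) = 0.47278.

0.473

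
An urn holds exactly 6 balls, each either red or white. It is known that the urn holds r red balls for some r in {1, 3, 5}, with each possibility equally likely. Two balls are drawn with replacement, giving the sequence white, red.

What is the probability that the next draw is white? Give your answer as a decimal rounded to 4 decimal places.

Compute the likelihood of the observed sequence for each case: P(data | r = 1) = (5/6)(1/6) = 5/36; P(data | r = 3) = (3/6)(3/6) = 1/4; P(data | r = 5) = (1/6)(5/6) = 5/36.
The prior-weighted likelihoods are 1/3 · 5/36 = 5/108, 1/3 · 1/4 = 1/12, 1/3 · 5/36 = 5/108; these sum to 19/108.
Normalising, the posterior is P(r = 1 | data) = 5/19, P(r = 3 | data) = 9/19, P(r = 5 | data) = 5/19.
So P(white next | data) = Σ P(white next | H) P(H | data) = (5/6)(5/19) + (1/2)(9/19) + (1/6)(5/19) = 1/2.

0.5000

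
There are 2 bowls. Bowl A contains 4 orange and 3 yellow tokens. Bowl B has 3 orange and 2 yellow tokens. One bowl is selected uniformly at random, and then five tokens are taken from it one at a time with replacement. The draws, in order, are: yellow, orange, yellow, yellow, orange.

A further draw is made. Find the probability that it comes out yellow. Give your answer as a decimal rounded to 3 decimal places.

Compute the likelihood of the observed sequence for each case: P(data | bowl A) = (3/7)(4/7)(3/7)(3/7)(4/7) = 0.025704; P(data | bowl B) = (2/5)(3/5)(2/5)(2/5)(3/5) = 0.02304.
Multiplying each by its prior: 1/2 · 0.025704 = 0.012852, 1/2 · 0.02304 = 0.01152; summing to 0.024372.
Dividing through by the total gives posterior P(bowl A | data) = 0.52732, P(bowl B | data) = 0.47268.
So P(yellow next | data) = Σ P(yellow next | H) P(H | data) = (3/7)(0.52732) + (2/5)(0.47268) = 0.41507.

0.415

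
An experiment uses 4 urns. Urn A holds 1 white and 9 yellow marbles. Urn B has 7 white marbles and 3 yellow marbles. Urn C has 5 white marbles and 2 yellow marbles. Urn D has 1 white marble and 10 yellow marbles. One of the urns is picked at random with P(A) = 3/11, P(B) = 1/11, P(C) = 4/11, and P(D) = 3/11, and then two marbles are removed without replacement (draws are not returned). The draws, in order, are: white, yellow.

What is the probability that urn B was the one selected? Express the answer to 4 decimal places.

Compute the likelihood of the observed sequence for each case: P(data | urn A) = (1/10)(9/9) = 0.1; P(data | urn B) = (7/10)(3/9) = 0.23333; P(data | urn C) = (5/7)(2/6) = 0.2381; P(data | urn D) = (1/11)(10/10) = 0.090909.
Multiplying each by its prior: 3/11 · 0.1 = 0.027273, 1/11 · 0.23333 = 0.021212, 4/11 · 0.2381 = 0.08658, 3/11 · 0.090909 = 0.024793; these sum to 0.15986.
Therefore the posterior P(urn B | data) = (0.021212) / (0.15986) = 0.13269.

0.1327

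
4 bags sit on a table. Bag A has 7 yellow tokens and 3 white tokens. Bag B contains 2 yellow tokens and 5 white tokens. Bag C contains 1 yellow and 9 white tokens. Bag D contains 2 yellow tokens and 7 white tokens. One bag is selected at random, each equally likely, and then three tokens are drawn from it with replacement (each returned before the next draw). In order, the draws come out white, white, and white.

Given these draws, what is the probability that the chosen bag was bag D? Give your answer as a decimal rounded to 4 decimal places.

Under each hypothesis, the probability of the observed sequence is: P(data | bag A) = (3/10)(3/10)(3/10) = 0.027; P(data | bag B) = (5/7)(5/7)(5/7) = 0.36443; P(data | bag C) = (9/10)(9/10)(9/10) = 0.729; P(data | bag D) = (7/9)(7/9)(7/9) = 0.47051.
The prior-weighted likelihoods are 1/4 · 0.027 = 0.00675, 1/4 · 0.36443 = 0.091108, 1/4 · 0.729 = 0.18225, 1/4 · 0.47051 = 0.11763; summing to 0.39773.
Therefore the posterior P(bag D | data) = (0.11763) / (0.39773) = 0.29574.

0.2957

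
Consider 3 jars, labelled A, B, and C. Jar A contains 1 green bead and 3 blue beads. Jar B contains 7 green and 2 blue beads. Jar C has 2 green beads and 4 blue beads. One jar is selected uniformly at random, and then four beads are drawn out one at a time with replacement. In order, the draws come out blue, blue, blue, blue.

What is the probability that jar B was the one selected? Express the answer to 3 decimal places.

Under each hypothesis, the probability of the observed sequence is: P(data | jar A) = (3/4)(3/4)(3/4)(3/4) = 0.31641; P(data | jar B) = (2/9)(2/9)(2/9)(2/9) = 0.0024387; P(data | jar C) = (4/6)(4/6)(4/6)(4/6) = 0.19753.
Weighting by the prior gives 1/3 · 0.31641 = 0.10547, 1/3 · 0.0024387 = 0.00081288, 1/3 · 0.19753 = 0.065844; these sum to 0.17213.
Hence P(jar B | data) = (0.00081288) / (0.17213) = 0.0047226.

0.005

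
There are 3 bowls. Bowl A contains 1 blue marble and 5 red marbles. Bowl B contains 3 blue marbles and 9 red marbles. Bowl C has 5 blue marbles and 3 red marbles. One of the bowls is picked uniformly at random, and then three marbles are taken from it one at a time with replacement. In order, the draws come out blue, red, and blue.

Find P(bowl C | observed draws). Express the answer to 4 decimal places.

Under each hypothesis, the probability of the observed sequence is: P(data | bowl A) = (1/6)(5/6)(1/6) = 0.023148; P(data | bowl B) = (3/12)(9/12)(3/12) = 0.046875; P(data | bowl C) = (5/8)(3/8)(5/8) = 0.14648.
The prior-weighted likelihoods are 1/3 · 0.023148 = 0.007716, 1/3 · 0.046875 = 0.015625, 1/3 · 0.14648 = 0.048828; with total 0.072169.
So P(bowl C | data) = (0.048828) / (0.072169) = 0.67658.

0.6766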